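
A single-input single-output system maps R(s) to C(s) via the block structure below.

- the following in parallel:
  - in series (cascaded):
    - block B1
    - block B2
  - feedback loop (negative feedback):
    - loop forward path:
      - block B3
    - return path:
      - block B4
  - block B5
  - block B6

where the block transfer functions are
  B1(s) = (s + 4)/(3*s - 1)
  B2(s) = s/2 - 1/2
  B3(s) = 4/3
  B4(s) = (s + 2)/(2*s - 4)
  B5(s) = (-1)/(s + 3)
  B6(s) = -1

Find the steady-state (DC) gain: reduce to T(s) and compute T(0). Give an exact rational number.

[1] multiply B1, B2 (series) = (s^2 + 3*s - 4)/(6*s - 2)
[2] feedback reduction of B3, B4 = (4*s - 8)/(5*s - 2)
[3] combine (B1*B2), [B3/(1+B3*B4)], B5, B6 in parallel = (5*s^4 + 22*s^3 - 69*s^2 - 138*s + 56)/(30*s^3 + 68*s^2 - 62*s + 12)
That last expression is T(s); at s = 0 only the constant terms survive, so T(0) = 56/12 = 14/3.

Hence the answer: 14/3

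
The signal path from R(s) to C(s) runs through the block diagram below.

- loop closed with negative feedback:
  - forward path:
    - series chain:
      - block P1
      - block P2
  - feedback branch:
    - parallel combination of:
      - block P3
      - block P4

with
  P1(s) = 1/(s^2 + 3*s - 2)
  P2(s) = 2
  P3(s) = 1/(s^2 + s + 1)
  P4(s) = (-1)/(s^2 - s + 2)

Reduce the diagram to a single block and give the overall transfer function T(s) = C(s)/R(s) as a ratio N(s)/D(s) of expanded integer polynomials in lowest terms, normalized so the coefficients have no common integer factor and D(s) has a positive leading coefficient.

Step 1 - cascade P1, P2; result 2/(s^2 + 3*s - 2)
Step 2 - add P3, P4 (parallel); result (1 - 2*s)/(s^4 + 2*s^2 + s + 2)
Step 3 - close the feedback loop around (P1*P2), (P3+P4): this yields T(s), and no further normalization is needed

Final answer: (2*s^4 + 4*s^2 + 2*s + 4)/(s^6 + 3*s^5 + 7*s^3 + s^2 - 2)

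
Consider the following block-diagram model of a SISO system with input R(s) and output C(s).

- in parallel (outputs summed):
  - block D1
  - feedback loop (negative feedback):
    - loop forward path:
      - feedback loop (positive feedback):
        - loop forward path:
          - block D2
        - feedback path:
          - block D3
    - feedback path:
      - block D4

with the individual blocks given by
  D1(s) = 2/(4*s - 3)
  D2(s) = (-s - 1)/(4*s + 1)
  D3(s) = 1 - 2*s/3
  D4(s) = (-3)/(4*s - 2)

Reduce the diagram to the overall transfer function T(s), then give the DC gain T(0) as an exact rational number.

Reducing step by step:

[1] close the feedback loop around D2, D3: (3*s + 3)/(2*s^2 - 13*s - 6)
[2] collapse the loop ([D2/(1-D2*D3)] forward, D4 return): (12*s^2 + 6*s - 6)/(8*s^3 - 56*s^2 - 7*s + 3)
[3] combine D1, [[D2/(1-D2*D3)]/(1+[D2/(1-D2*D3)]*D4)] in parallel: (64*s^3 - 124*s^2 - 56*s + 24)/(32*s^4 - 248*s^3 + 140*s^2 + 33*s - 9)
The step-3 result is T(s). Setting s = 0: T(0) = 24/(-9) = -8/3.

Answer: -8/3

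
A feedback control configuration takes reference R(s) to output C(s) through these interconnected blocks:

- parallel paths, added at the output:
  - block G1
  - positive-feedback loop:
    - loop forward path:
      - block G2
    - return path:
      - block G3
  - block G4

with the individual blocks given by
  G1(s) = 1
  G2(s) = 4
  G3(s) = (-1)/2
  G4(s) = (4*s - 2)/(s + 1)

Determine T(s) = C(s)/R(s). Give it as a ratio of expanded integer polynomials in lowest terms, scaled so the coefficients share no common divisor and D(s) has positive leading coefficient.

First reduce the diagram to T(s).

1. apply the feedback formula to G2, G3, giving 4/3
2. combine G1, [G2/(1-G2*G3)], G4 in parallel - this is the overall T(s), already in the required normalized form

Answer: (19*s + 1)/(3*s + 3)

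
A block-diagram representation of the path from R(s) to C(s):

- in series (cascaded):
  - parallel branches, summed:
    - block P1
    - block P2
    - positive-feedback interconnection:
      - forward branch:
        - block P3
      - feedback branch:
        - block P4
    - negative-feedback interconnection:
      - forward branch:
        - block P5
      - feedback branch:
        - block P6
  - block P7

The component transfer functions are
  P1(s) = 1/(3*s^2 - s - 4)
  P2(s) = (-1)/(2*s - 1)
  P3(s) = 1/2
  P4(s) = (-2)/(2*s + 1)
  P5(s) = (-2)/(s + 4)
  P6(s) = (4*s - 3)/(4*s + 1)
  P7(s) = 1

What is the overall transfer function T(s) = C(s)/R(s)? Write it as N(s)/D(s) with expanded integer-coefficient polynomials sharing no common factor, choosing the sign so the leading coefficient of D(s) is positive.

1. apply the feedback formula to P3, P4; result (2*s + 1)/(4*s + 4)
2. close the feedback loop around P5, P6; result (-8*s - 2)/(4*s^2 + 9*s + 10)
3. combine P1, P2, [P3/(1-P3*P4)], [P5/(1+P5*P6)] in parallel; result (48*s^5 - 196*s^4 + 16*s^3 + 129*s^2 + 162*s + 128)/(96*s^5 + 136*s^4 - 52*s^3 - 388*s^2 - 136*s + 160)
4. cascade (P1+P2+[P3/(1-P3*P4)]+[P5/(1+P5*P6)]), P7: this yields T(s), and no further normalization is needed

Therefore the answer is (48*s^5 - 196*s^4 + 16*s^3 + 129*s^2 + 162*s + 128)/(96*s^5 + 136*s^4 - 52*s^3 - 388*s^2 - 136*s + 160).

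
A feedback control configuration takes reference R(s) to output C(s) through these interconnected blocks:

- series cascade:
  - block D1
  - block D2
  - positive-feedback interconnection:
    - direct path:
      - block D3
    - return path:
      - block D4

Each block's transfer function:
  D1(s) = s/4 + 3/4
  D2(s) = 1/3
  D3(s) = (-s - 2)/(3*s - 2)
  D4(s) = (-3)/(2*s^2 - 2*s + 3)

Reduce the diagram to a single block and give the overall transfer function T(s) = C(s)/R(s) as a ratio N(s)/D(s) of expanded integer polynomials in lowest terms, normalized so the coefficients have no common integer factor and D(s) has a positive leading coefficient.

First reduce the diagram to T(s).

Step 1: close the feedback loop around D3, D4 = (-2*s^3 - 2*s^2 + s - 6)/(6*s^3 - 10*s^2 + 10*s - 12)
Step 2: cascade D1, D2, [D3/(1-D3*D4)]: this yields T(s), and no further normalization is needed

Answer: (-2*s^4 - 8*s^3 - 5*s^2 - 3*s - 18)/(72*s^3 - 120*s^2 + 120*s - 144)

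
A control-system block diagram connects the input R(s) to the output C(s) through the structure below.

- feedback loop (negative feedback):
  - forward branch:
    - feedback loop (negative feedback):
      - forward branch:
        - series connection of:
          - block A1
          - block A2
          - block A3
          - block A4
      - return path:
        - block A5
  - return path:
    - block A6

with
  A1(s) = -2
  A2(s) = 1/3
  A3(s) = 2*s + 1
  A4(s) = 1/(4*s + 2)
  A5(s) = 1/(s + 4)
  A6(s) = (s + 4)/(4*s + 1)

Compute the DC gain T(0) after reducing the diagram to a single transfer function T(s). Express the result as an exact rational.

First reduce the diagram to T(s).

Step 1. combine A1, A2, A3, A4 in series; result (-1)/3
Step 2. feedback reduction of (A1*A2*A3*A4), A5; result (-s - 4)/(3*s + 11)
Step 3. feedback reduction of [(A1*A2*A3*A4)/(1+(A1*A2*A3*A4)*A5)], A6; result (-4*s^2 - 17*s - 4)/(11*s^2 + 39*s - 5)
Step 3 gives the overall T(s). Then T(0) = -4/(-5) = 4/5.

Answer: 4/5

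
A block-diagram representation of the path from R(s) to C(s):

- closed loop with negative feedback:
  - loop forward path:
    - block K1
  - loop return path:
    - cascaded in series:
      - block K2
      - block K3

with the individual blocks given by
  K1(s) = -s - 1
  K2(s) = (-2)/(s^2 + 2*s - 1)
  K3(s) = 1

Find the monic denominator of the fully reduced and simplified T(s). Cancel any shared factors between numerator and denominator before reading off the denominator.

First reduce the diagram to T(s).

[1] multiply K2, K3 (series), giving (-2)/(s^2 + 2*s - 1)
[2] apply the feedback formula to K1, (K2*K3), giving (-s^3 - 3*s^2 - s + 1)/(s^2 + 4*s + 1)
Step 2 gives the fully reduced T(s), with no common factor left to cancel. The denominator is already monic (leading coefficient 1).

Answer: s^2 + 4*s + 1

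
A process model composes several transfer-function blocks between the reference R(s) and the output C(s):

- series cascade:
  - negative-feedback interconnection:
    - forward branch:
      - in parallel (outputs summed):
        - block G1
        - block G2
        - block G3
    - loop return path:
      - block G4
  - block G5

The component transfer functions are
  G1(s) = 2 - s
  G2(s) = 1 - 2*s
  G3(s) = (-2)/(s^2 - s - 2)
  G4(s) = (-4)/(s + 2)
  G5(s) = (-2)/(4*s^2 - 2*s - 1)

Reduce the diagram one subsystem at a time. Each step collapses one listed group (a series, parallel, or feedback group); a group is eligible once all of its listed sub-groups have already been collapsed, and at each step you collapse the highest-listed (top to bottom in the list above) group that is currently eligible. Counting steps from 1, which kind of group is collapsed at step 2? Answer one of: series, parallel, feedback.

(1) sum the parallel branches G1, G2, G3
(2) feedback reduction of (G1+G2+G3), G4
(3) multiply [(G1+G2+G3)/(1+(G1+G2+G3)*G4)], G5 (series)
So the answer for step 2 is feedback.

Final answer: feedback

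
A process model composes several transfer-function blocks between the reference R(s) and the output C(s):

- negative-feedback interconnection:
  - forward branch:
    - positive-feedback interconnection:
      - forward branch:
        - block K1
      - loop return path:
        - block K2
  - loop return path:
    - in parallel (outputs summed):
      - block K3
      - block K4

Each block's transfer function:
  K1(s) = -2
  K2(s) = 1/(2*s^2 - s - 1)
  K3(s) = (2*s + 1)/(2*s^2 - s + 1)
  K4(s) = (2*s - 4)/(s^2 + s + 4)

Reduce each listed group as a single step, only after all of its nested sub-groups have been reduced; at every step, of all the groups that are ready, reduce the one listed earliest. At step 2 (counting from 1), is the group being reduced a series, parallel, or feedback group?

Step 1: collapse the loop (K1 forward, K2 return)
Step 2: parallel reduction of K3, K4
Step 3: feedback reduction of [K1/(1-K1*K2)], (K3+K4)
Step 2 collapses a parallel group.

Answer: parallel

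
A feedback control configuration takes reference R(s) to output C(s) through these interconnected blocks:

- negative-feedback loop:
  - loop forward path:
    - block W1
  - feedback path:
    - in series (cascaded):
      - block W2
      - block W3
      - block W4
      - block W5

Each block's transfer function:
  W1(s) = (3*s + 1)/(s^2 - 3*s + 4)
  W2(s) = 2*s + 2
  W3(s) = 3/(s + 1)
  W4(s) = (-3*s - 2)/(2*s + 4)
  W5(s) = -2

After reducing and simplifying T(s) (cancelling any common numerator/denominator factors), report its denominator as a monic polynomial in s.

Step 1. multiply W2, W3, W4, W5 (series) gives (18*s + 12)/(s + 2)
Step 2. collapse the loop (W1 forward, (W2*W3*W4*W5) return) gives (3*s^2 + 7*s + 2)/(s^3 + 53*s^2 + 52*s + 20)
T(s) is the step-2 result (common factors already cancelled). Leading coefficient of the denominator: 1, so no rescaling is needed.

Therefore the answer is s^3 + 53*s^2 + 52*s + 20.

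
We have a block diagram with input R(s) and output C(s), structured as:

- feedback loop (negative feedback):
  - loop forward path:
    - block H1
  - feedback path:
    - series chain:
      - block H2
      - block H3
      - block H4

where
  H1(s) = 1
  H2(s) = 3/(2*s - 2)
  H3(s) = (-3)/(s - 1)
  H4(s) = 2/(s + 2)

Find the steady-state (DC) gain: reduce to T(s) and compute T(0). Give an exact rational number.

Answer: -2/7

Working:
Step 1. multiply H2, H3, H4 (series): (-9)/(s^3 - 3*s + 2)
Step 2. close the feedback loop around H1, (H2*H3*H4): (s^3 - 3*s + 2)/(s^3 - 3*s - 7)
Step 2 gives the overall T(s). Then T(0) = 2/(-7) = -2/7.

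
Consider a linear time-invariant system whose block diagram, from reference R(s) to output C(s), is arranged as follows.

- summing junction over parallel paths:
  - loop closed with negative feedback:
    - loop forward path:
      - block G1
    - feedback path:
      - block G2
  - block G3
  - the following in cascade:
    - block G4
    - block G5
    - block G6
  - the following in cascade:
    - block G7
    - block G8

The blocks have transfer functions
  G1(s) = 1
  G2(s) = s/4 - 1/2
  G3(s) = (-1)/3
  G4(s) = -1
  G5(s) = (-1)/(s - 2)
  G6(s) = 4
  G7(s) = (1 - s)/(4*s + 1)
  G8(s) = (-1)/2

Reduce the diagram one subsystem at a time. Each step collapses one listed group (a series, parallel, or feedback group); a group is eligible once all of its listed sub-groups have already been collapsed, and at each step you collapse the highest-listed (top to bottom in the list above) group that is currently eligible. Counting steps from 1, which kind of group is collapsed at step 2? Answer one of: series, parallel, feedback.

(1) reduce the feedback loop with forward G1 and return G2
(2) multiply G4, G5, G6 (series)
(3) reduce the series chain G7, G8
(4) sum the parallel branches [G1/(1+G1*G2)], G3, (G4*G5*G6), (G7*G8)
Step 2: series.

Hence the answer: series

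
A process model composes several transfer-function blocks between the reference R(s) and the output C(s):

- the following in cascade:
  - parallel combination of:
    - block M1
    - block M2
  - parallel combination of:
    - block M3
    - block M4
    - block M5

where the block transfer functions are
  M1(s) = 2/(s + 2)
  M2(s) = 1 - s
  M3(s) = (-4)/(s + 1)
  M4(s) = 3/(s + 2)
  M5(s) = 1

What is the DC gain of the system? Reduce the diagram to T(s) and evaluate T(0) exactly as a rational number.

Step 1 - reduce the parallel group M1, M2: (-s^2 - s + 4)/(s + 2)
Step 2 - reduce the parallel group M3, M4, M5: (s^2 + 2*s - 3)/(s^2 + 3*s + 2)
Step 3 - series reduction of (M1+M2), (M3+M4+M5): (-s^4 - 3*s^3 + 5*s^2 + 11*s - 12)/(s^3 + 5*s^2 + 8*s + 4)
The step-3 result is T(s). Setting s = 0: T(0) = -12/4 = -3.

Therefore the answer is -3.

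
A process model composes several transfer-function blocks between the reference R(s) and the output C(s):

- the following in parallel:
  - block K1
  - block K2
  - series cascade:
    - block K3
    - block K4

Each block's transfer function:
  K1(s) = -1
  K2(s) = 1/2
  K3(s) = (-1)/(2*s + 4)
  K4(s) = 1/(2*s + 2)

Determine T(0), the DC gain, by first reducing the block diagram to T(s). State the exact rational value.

(1) reduce the series chain K3, K4, giving (-1)/(4*s^2 + 12*s + 8)
(2) add K1, K2, (K3*K4) (parallel), giving (-2*s^2 - 6*s - 5)/(4*s^2 + 12*s + 8)
DC gain: substitute s = 0 into T(s) from step 2: T(0) = -5/8.

Final answer: -5/8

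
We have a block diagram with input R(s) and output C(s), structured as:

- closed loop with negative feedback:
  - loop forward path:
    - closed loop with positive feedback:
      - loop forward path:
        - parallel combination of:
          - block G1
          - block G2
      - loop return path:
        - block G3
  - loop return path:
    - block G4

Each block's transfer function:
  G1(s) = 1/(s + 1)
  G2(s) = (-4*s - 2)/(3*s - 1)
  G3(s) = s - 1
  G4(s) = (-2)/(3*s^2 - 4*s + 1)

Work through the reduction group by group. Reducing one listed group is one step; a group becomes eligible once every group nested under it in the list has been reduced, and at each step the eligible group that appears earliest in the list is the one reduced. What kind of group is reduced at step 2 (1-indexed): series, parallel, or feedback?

[1] reduce the parallel group G1, G2
[2] close the feedback loop around (G1+G2), G3
[3] apply the feedback formula to [(G1+G2)/(1-(G1+G2)*G3)], G4
Step 2 collapses a feedback group.

Final answer: feedback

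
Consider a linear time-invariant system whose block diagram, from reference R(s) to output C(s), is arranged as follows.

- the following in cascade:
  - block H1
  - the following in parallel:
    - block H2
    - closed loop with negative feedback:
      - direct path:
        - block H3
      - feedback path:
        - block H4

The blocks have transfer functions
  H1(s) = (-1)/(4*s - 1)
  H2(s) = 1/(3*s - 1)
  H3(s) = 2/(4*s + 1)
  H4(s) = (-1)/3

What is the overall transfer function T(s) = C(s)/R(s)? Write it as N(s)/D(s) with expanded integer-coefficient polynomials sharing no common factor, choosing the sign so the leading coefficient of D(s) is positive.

Reducing step by step:

Step 1 - feedback reduction of H3, H4, giving 6/(12*s + 1)
Step 2 - reduce the parallel group H2, [H3/(1+H3*H4)], giving (30*s - 5)/(36*s^2 - 9*s - 1)
Step 3 - combine H1, (H2+[H3/(1+H3*H4)]) in series; the result is T(s) itself (integer coefficients, no common factor, positive leading denominator coefficient)

Answer: (5 - 30*s)/(144*s^3 - 72*s^2 + 5*s + 1)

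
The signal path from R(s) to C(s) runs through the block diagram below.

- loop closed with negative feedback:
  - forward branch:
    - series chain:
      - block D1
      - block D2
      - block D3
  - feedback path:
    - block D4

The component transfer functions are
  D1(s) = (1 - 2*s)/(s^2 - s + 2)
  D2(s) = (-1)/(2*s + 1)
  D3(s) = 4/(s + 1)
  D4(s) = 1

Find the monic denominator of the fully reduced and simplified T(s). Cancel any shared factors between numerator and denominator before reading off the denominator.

Step 1 - cascade D1, D2, D3 gives (8*s - 4)/(2*s^4 + s^3 + 2*s^2 + 5*s + 2)
Step 2 - feedback reduction of (D1*D2*D3), D4 gives (8*s - 4)/(2*s^4 + s^3 + 2*s^2 + 13*s - 2)
Step 2 gives the fully reduced T(s), with no common factor left to cancel. The denominator's leading coefficient is 2, so divide each of its coefficients by 2 to get the monic form.

Hence the answer: s^4 + s^3/2 + s^2 + 13*s/2 - 1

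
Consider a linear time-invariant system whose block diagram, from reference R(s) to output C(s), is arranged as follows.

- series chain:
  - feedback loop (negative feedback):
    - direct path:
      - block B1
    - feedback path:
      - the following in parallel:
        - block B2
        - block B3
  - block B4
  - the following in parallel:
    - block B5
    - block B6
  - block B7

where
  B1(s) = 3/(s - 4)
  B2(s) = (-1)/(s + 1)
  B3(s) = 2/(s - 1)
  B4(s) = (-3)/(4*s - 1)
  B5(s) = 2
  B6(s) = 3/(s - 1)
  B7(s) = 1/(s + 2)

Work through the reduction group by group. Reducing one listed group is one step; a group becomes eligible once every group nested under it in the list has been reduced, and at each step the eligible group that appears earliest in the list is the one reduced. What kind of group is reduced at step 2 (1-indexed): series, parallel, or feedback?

Answer: feedback

Working:
1. sum the parallel branches B2, B3
2. apply the feedback formula to B1, (B2+B3)
3. parallel reduction of B5, B6
4. combine [B1/(1+B1*(B2+B3))], B4, (B5+B6), B7 in series
Step 2: feedback.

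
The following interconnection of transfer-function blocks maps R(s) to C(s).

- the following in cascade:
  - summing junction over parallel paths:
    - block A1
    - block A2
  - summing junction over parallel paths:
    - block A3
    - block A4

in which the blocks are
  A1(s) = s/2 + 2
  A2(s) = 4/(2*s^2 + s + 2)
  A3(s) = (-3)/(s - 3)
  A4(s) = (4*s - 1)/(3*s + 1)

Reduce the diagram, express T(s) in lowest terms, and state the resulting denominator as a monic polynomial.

First reduce the diagram to T(s).

Step 1 - parallel reduction of A1, A2 -> (2*s^3 + 9*s^2 + 6*s + 16)/(4*s^2 + 2*s + 4)
Step 2 - sum the parallel branches A3, A4 -> (4*s^2 - 22*s)/(3*s^2 - 8*s - 3)
Step 3 - multiply (A1+A2), (A3+A4) (series) -> (4*s^5 - 4*s^4 - 87*s^3 - 34*s^2 - 176*s)/(6*s^4 - 13*s^3 - 8*s^2 - 19*s - 6)
T(s) is the step-3 result (common factors already cancelled). Leading coefficient of the denominator: 6. Divide through by 6 for the monic polynomial.

Answer: s^4 - 13*s^3/6 - 4*s^2/3 - 19*s/6 - 1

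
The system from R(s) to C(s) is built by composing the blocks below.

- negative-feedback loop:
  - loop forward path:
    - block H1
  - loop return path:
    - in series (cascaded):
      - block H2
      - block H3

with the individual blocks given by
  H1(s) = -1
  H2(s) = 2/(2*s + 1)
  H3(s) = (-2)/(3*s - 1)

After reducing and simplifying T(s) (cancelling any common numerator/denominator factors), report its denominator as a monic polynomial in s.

[1] combine H2, H3 in series, giving (-4)/(6*s^2 + s - 1)
[2] close the feedback loop around H1, (H2*H3), giving (-6*s^2 - s + 1)/(6*s^2 + s + 3)
That last expression is T(s), already simplified. Scaling its denominator by 1/6 (the reciprocal of the leading coefficient) yields the monic denominator.

Therefore the answer is s^2 + s/6 + 1/2.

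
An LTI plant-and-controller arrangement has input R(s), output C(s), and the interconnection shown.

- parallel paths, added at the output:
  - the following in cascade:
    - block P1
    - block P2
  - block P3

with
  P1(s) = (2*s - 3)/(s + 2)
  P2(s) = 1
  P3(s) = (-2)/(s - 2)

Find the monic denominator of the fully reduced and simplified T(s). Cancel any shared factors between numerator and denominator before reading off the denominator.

The answer is s^2 - 4.

Reasoning:
Step 1: series reduction of P1, P2: (2*s - 3)/(s + 2)
Step 2: combine (P1*P2), P3 in parallel: (2*s^2 - 9*s + 2)/(s^2 - 4)
The result of step 2 is T(s) in lowest terms. Its denominator already has leading coefficient 1, so it is monic as it stands.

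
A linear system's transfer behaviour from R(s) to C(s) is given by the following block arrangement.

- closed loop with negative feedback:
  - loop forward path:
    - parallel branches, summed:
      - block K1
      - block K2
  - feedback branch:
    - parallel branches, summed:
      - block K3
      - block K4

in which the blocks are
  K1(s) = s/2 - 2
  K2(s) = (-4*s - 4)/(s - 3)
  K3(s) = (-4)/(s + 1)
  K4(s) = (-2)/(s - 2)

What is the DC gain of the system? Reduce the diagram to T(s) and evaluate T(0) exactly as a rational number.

(1) add K1, K2 (parallel), giving (s^2 - 15*s + 4)/(2*s - 6)
(2) parallel reduction of K3, K4, giving (6 - 6*s)/(s^2 - s - 2)
(3) apply the feedback formula to (K1+K2), (K3+K4), giving (-s^4 + 16*s^3 - 17*s^2 - 26*s + 8)/(4*s^3 - 88*s^2 + 112*s - 36)
Step 3 gives the overall T(s). Then T(0) = 8/(-36) = -2/9.

Answer: -2/9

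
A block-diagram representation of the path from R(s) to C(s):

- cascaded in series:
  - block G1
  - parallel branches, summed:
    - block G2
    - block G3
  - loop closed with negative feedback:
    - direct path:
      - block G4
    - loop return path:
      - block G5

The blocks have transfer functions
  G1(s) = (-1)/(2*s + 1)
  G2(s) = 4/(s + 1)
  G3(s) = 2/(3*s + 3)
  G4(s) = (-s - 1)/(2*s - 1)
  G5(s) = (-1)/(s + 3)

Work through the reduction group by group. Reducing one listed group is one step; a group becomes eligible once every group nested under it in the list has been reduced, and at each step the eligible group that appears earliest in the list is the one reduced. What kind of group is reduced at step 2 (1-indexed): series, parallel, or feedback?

The answer is feedback.

Reasoning:
Step 1. sum the parallel branches G2, G3
Step 2. feedback reduction of G4, G5
Step 3. multiply G1, (G2+G3), [G4/(1+G4*G5)] (series)
At step 2 the group reduced is feedback.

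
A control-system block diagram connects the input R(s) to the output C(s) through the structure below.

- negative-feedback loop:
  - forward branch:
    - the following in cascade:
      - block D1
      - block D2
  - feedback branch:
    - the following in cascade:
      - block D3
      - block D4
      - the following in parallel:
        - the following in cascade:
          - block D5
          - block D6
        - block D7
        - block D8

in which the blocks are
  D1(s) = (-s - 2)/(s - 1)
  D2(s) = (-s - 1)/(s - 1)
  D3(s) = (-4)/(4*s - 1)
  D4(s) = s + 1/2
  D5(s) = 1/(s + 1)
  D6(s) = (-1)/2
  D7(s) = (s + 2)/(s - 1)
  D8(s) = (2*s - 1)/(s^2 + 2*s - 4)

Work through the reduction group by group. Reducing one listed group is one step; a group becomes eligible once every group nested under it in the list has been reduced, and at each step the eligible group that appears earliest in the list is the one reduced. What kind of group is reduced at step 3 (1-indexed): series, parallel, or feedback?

1. reduce the series chain D1, D2
2. cascade D5, D6
3. reduce the parallel group (D5*D6), D7, D8
4. reduce the series chain D3, D4, ((D5*D6)+D7+D8)
5. reduce the feedback loop with forward (D1*D2) and return (D3*D4*((D5*D6)+D7+D8))
At step 3 the group reduced is parallel.

Hence the answer: parallel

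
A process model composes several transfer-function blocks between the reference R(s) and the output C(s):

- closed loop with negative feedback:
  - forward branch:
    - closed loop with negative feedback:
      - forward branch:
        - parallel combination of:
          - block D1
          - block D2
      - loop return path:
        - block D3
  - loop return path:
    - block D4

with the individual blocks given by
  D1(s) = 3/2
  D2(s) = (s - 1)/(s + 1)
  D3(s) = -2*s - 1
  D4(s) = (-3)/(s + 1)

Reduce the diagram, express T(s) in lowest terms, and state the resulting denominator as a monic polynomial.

Reducing step by step:

[1] combine D1, D2 in parallel = (5*s + 1)/(2*s + 2)
[2] feedback reduction of (D1+D2), D3 = (-5*s - 1)/(10*s^2 + 5*s - 1)
[3] apply the feedback formula to [(D1+D2)/(1+(D1+D2)*D3)], D4 = (-5*s^2 - 6*s - 1)/(10*s^3 + 15*s^2 + 19*s + 2)
Step 3 gives the fully reduced T(s), with no common factor left to cancel. The denominator's leading coefficient is 10, so divide each of its coefficients by 10 to get the monic form.

Answer: s^3 + 3*s^2/2 + 19*s/10 + 1/5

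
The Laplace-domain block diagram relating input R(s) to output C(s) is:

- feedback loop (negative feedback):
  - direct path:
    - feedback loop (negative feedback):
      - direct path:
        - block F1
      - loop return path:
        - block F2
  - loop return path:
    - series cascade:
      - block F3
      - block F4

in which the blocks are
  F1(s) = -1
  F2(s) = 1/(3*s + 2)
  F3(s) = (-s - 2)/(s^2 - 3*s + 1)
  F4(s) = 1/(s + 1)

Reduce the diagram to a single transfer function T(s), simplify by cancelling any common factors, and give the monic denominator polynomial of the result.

Step 1: collapse the loop (F1 forward, F2 return), giving (-3*s - 2)/(3*s + 1)
Step 2: reduce the series chain F3, F4, giving (-s - 2)/(s^3 - 2*s^2 - 2*s + 1)
Step 3: close the feedback loop around [F1/(1+F1*F2)], (F3*F4), giving (-3*s^4 + 4*s^3 + 10*s^2 + s - 2)/(3*s^4 - 5*s^3 - 5*s^2 + 9*s + 5)
Step 3 gives the fully reduced T(s), with no common factor left to cancel. The denominator's leading coefficient is 3, so divide each of its coefficients by 3 to get the monic form.

Final answer: s^4 - 5*s^3/3 - 5*s^2/3 + 3*s + 5/3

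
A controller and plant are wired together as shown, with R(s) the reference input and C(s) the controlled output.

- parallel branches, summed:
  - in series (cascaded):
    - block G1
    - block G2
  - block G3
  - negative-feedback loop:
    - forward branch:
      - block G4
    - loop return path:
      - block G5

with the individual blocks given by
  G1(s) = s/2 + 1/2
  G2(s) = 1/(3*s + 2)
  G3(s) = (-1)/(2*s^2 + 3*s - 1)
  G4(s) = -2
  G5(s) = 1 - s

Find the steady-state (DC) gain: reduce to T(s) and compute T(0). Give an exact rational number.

Step 1 - combine G1, G2 in series gives (s + 1)/(6*s + 4)
Step 2 - reduce the feedback loop with forward G4 and return G5 gives (-2)/(2*s - 1)
Step 3 - combine (G1*G2), G3, [G4/(1+G4*G5)] in parallel gives (4*s^4 - 16*s^3 - 65*s^2 - 18*s + 13)/(24*s^4 + 40*s^3 - 14*s^2 - 14*s + 4)
Step 3 gives the overall T(s). Then T(0) = 13/4.

Answer: 13/4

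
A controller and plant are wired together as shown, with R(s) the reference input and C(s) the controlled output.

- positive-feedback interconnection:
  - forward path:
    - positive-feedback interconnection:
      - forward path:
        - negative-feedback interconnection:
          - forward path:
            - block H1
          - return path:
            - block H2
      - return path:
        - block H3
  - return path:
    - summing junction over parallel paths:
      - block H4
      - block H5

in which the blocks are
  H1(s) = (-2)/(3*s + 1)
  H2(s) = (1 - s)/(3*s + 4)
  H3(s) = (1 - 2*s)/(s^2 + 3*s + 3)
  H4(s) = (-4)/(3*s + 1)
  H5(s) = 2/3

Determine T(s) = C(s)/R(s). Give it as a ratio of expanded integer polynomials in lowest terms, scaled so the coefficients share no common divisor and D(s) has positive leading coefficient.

[1] collapse the loop (H1 forward, H2 return) gives (-6*s - 8)/(9*s^2 + 17*s + 2)
[2] close the feedback loop around [H1/(1+H1*H2)], H3 gives (-6*s^3 - 26*s^2 - 42*s - 24)/(9*s^4 + 44*s^3 + 68*s^2 + 47*s + 14)
[3] combine H4, H5 in parallel gives (6*s - 10)/(9*s + 3)
[4] reduce the feedback loop with forward [[H1/(1+H1*H2)]/(1-[H1/(1+H1*H2)]*H3)] and return (H4+H5): this yields T(s), and no further normalization is needed

Final answer: (-54*s^4 - 252*s^3 - 456*s^2 - 342*s - 72)/(81*s^5 + 459*s^4 + 840*s^3 + 619*s^2 - 9*s - 198)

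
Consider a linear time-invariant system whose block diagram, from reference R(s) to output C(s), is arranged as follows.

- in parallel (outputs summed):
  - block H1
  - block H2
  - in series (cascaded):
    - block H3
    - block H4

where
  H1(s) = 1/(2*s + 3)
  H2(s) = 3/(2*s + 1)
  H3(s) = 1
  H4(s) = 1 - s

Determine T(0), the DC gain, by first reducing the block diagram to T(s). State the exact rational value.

[1] series reduction of H3, H4 gives 1 - s
[2] parallel reduction of H1, H2, (H3*H4) gives (-4*s^3 - 4*s^2 + 13*s + 13)/(4*s^2 + 8*s + 3)
Evaluating the step-2 result (the overall T(s)) at s = 0 gives T(0) = 13/3.

Answer: 13/3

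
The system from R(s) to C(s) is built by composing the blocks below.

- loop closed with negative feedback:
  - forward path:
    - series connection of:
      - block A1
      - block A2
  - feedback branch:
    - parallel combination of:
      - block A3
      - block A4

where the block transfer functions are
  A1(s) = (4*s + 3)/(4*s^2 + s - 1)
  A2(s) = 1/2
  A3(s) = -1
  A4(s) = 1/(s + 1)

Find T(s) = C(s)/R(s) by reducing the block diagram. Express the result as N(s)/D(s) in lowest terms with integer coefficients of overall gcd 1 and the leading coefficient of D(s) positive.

Step 1 - reduce the series chain A1, A2: (4*s + 3)/(8*s^2 + 2*s - 2)
Step 2 - reduce the parallel group A3, A4: (-s)/(s + 1)
Step 3 - close the feedback loop around (A1*A2), (A3+A4) - this is the overall T(s), already in the required normalized form

Answer: (4*s^2 + 7*s + 3)/(8*s^3 + 6*s^2 - 3*s - 2)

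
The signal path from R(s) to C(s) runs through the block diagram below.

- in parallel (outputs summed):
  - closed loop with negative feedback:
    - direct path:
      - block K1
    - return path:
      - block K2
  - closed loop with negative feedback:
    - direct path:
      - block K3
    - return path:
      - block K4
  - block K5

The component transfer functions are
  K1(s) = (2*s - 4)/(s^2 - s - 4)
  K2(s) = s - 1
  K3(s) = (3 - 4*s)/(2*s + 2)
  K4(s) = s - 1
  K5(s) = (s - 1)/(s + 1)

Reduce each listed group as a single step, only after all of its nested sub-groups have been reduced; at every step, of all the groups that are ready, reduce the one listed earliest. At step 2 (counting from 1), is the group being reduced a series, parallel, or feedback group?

Step 1: close the feedback loop around K1, K2
Step 2: collapse the loop (K3 forward, K4 return)
Step 3: parallel reduction of [K1/(1+K1*K2)], [K3/(1+K3*K4)], K5
Step 2: feedback.

Answer: feedback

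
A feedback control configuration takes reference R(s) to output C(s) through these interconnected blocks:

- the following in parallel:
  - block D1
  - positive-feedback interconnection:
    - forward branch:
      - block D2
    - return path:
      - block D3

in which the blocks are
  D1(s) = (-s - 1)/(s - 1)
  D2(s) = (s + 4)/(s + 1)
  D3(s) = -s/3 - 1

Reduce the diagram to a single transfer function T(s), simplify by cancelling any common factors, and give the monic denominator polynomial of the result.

1. collapse the loop (D2 forward, D3 return): (3*s + 12)/(s^2 + 10*s + 15)
2. add D1, [D2/(1-D2*D3)] (parallel): (-s^3 - 8*s^2 - 16*s - 27)/(s^3 + 9*s^2 + 5*s - 15)
Step 2 gives the fully reduced T(s), with no common factor left to cancel. The denominator is already monic (leading coefficient 1).

Therefore the answer is s^3 + 9*s^2 + 5*s - 15.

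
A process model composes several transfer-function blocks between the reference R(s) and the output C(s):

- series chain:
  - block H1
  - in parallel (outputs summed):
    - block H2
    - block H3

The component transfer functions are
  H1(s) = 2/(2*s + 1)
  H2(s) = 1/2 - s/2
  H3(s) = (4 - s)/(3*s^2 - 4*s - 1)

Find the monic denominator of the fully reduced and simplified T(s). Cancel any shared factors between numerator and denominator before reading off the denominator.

Answer: s^3 - 5*s^2/6 - s - 1/6

Working:
Step 1 - reduce the parallel group H2, H3, giving (-3*s^3 + 7*s^2 - 5*s + 7)/(6*s^2 - 8*s - 2)
Step 2 - combine H1, (H2+H3) in series, giving (-3*s^3 + 7*s^2 - 5*s + 7)/(6*s^3 - 5*s^2 - 6*s - 1)
Step 2 gives the fully reduced T(s), with no common factor left to cancel. The denominator's leading coefficient is 6, so divide each of its coefficients by 6 to get the monic form.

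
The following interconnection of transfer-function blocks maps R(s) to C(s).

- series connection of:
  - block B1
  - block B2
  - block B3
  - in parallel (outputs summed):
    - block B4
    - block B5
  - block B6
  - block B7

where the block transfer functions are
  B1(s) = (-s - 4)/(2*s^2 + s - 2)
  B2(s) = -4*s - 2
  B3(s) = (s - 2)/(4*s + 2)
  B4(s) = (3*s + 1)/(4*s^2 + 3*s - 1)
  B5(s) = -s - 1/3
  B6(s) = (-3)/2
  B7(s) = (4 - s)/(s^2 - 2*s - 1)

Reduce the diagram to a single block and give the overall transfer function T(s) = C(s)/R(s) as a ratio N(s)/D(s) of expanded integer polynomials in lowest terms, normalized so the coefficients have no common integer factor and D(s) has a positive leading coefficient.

(1) sum the parallel branches B4, B5 = (-12*s^3 - 13*s^2 + 9*s + 4)/(12*s^2 + 9*s - 3)
(2) cascade B1, B2, B3, (B4+B5), B6, B7, giving the overall T(s)

Therefore the answer is (-12*s^6 + 11*s^5 + 227*s^4 - 190*s^3 - 568*s^2 + 224*s + 128)/(16*s^6 - 12*s^5 - 70*s^4 - 6*s^3 + 46*s^2 + 6*s - 4).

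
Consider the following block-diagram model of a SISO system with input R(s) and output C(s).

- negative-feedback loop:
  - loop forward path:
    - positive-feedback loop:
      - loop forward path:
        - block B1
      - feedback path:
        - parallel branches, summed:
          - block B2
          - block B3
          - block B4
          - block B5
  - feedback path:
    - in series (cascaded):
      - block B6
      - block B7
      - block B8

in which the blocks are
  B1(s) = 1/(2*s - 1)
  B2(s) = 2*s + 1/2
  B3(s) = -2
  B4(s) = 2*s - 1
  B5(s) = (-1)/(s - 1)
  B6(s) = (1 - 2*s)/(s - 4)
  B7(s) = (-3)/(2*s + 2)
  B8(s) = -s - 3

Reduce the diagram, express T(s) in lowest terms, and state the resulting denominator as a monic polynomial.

Reducing step by step:

Step 1. add B2, B3, B4, B5 (parallel), giving (8*s^2 - 13*s + 3)/(2*s - 2)
Step 2. apply the feedback formula to B1, (B2+B3+B4+B5), giving (2 - 2*s)/(4*s^2 - 7*s + 1)
Step 3. multiply B6, B7, B8 (series), giving (-6*s^2 - 15*s + 9)/(2*s^2 - 6*s - 8)
Step 4. close the feedback loop around [B1/(1-B1*(B2+B3+B4+B5))], (B6*B7*B8), giving (-2*s^3 + 8*s^2 + 2*s - 8)/(4*s^4 - 13*s^3 + 15*s^2 + s + 5)
The result of step 4 is T(s) in lowest terms. Its denominator has leading coefficient 4; dividing the denominator through by 4 makes it monic.

Answer: s^4 - 13*s^3/4 + 15*s^2/4 + s/4 + 5/4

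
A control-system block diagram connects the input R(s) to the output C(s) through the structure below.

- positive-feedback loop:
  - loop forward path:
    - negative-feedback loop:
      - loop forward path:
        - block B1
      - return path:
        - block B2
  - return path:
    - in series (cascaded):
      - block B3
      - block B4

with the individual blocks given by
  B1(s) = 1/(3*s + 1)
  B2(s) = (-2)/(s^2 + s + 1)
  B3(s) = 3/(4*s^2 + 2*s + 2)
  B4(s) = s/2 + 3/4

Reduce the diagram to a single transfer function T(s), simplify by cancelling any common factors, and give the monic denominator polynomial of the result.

Step 1: apply the feedback formula to B1, B2, giving (s^2 + s + 1)/(3*s^3 + 4*s^2 + 4*s - 1)
Step 2: cascade B3, B4, giving (6*s + 9)/(16*s^2 + 8*s + 8)
Step 3: close the feedback loop around [B1/(1+B1*B2)], (B3*B4), giving (16*s^4 + 24*s^3 + 32*s^2 + 16*s + 8)/(48*s^5 + 88*s^4 + 114*s^3 + 33*s^2 + 9*s - 17)
T(s) is the step-3 result (common factors already cancelled). Leading coefficient of the denominator: 48. Divide through by 48 for the monic polynomial.

Final answer: s^5 + 11*s^4/6 + 19*s^3/8 + 11*s^2/16 + 3*s/16 - 17/48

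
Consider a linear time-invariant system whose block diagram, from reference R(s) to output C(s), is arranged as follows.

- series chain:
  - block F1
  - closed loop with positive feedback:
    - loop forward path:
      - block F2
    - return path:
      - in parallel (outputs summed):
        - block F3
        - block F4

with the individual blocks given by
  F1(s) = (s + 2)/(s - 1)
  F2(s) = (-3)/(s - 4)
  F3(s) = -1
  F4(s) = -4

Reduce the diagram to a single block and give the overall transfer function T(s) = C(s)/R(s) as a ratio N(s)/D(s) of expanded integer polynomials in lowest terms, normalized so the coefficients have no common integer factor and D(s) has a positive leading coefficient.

Answer: (-3*s - 6)/(s^2 - 20*s + 19)

Working:
1. add F3, F4 (parallel) gives -5
2. apply the feedback formula to F2, (F3+F4) gives (-3)/(s - 19)
3. multiply F1, [F2/(1-F2*(F3+F4))] (series) - this is the overall T(s), already in the required normalized form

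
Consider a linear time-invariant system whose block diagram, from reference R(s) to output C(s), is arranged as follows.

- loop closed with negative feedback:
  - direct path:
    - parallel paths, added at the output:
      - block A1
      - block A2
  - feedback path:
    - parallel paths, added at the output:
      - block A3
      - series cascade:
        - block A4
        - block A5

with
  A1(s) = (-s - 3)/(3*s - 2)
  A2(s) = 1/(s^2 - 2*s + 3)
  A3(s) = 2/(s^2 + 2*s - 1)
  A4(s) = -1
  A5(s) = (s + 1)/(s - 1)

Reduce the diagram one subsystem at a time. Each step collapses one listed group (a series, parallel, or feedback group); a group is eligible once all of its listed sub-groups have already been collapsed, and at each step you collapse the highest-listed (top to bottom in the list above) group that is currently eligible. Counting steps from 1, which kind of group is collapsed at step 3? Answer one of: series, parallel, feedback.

Answer: parallel

Working:
(1) parallel reduction of A1, A2
(2) reduce the series chain A4, A5
(3) sum the parallel branches A3, (A4*A5)
(4) reduce the feedback loop with forward (A1+A2) and return (A3+(A4*A5))
Step 3 collapses a parallel group.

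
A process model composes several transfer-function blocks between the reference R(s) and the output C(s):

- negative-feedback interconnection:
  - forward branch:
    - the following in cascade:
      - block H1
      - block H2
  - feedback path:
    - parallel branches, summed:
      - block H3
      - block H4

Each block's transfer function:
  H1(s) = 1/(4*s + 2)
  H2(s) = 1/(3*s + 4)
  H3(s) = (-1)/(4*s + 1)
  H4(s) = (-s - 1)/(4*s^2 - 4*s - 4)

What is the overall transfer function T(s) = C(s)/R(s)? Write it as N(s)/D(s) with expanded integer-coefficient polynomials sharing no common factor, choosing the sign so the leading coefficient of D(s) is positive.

Reducing step by step:

Step 1: cascade H1, H2 gives 1/(12*s^2 + 22*s + 8)
Step 2: reduce the parallel group H3, H4 gives (-8*s^2 - s + 3)/(16*s^3 - 12*s^2 - 20*s - 4)
Step 3: feedback reduction of (H1*H2), (H3+H4), which is the overall transfer function T(s) = C(s)/R(s) in lowest terms

Answer: (16*s^3 - 12*s^2 - 20*s - 4)/(192*s^5 + 208*s^4 - 376*s^3 - 592*s^2 - 249*s - 29)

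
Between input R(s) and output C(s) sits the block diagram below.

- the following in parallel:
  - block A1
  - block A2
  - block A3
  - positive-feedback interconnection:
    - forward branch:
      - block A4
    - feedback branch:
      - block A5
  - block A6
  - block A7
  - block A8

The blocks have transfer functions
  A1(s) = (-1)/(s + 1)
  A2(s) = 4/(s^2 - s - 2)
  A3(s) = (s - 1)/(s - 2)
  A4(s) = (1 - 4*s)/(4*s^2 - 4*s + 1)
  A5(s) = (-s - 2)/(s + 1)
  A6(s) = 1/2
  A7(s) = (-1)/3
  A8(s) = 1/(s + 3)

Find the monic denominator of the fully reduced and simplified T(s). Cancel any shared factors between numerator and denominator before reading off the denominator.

Step 1: feedback reduction of A4, A5; result (-4*s^2 - 3*s + 1)/(4*s^3 - 4*s^2 - 10*s + 3)
Step 2: parallel reduction of A1, A2, A3, [A4/(1-A4*A5)], A6, A7, A8; result (28*s^6 + 28*s^5 - 212*s^4 + 195*s^3 + 8*s^2 - 639*s + 180)/(24*s^6 + 24*s^5 - 228*s^4 - 126*s^3 + 480*s^2 + 270*s - 108)
No further cancellation is possible in the step-2 result, so that is T(s). Its denominator becomes monic after dividing by the leading coefficient 24.

Hence the answer: s^6 + s^5 - 19*s^4/2 - 21*s^3/4 + 20*s^2 + 45*s/4 - 9/2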